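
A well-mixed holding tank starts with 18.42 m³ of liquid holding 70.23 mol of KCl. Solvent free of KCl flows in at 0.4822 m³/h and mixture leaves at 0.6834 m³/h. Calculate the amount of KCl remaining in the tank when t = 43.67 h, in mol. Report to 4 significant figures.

Total volume: dV/dt = Q_in − Q_out = -0.201200 m³/h, so V(t) = 18.42 − 0.201200 t and V(43.67) = 9.63360 m³.
Solute balance: dm/dt = 0 − Q_out C = −Q_out m/V(t).
Separate: dm/m = −Q_out dt/V(t) ⇒ ln(m/m₀) = −(Q_out/(Q_in−Q_out)) ln(V/V₀).
m = m₀ (V₀/V)^(Q_out/(Q_in−Q_out)) = 70.23 × (18.42/9.63360)^(-3.39662) = 7.76909 mol.

7.769 mol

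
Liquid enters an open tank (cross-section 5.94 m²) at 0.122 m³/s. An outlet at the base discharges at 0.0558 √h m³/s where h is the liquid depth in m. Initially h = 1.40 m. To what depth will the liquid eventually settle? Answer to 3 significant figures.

4.78 m

Mass balance (ρ constant): A dh/dt = Q_in − 0.0558 √h. At steady state dh/dt = 0:
Q_in = 0.0558 √h_ss ⇒ √h_ss = 0.122/0.0558 = 2.1864.
h_ss = 2.1864² = 4.7803 m. (Since h₀ = 1.40 m < h_ss, the level will rise toward this value.)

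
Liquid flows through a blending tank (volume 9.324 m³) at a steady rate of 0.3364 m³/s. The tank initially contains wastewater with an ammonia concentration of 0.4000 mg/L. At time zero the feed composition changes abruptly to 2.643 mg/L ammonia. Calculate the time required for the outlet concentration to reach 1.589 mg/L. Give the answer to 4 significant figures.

20.93 s

Species balance on the tank: V dC/dt = Q(C_in − C), so τ = V/Q = 27.7170 s.
C(t) = C_in + (C₀ − C_in) e^(−t/τ). Set C = 1.589 and solve for t:
e^(−t/τ) = (C − C_in)/(C₀ − C_in) = (1.589 − 2.643)/(0.4000 − 2.643) = 0.469906
t = −τ ln(…) = 27.7170 × 0.755222 = 20.9325 s.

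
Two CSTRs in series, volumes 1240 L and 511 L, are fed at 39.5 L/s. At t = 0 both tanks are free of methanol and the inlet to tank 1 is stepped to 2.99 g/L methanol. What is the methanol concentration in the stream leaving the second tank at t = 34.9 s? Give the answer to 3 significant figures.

1.46 g/L

Species balance on tank i: dCᵢ/dt = (Cᵢ₋₁ − Cᵢ)/τᵢ with τᵢ = Vᵢ/Q.
τ₁ = 1240/39.5 = 31.392 s; τ₂ = 511/39.5 = 12.937 s.
Solving the cascade with C₁(0)=C₂(0)=0 gives C₂(t) = C_in[1 − (τ₁ e^(−t/τ₁) − τ₂ e^(−t/τ₂))/(τ₁ − τ₂)].
At t = 34.9: e^(−t/τ₁) = 0.32899, e^(−t/τ₂) = 0.067357.
C₂ = 2.99·[1 − (31.392·0.32899 − 12.937·0.067357)/(18.456)] = 2.99·0.48762 = 1.4580 g/L.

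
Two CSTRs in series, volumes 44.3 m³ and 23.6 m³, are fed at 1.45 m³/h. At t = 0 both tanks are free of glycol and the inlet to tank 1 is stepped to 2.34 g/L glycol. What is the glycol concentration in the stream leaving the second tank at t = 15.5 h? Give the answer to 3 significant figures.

Time constants: τᵢ = Vᵢ/Q for each well-mixed tank.
τ₁ = 44.3/1.45 = 30.552 h; τ₂ = 23.6/1.45 = 16.276 h.
Tank 1: C₁ = C_in(1 − e^(−t/τ₁)). Tank 2 (τ₁ ≠ τ₂): C₂ = C_in[1 − (τ₁ e^(−t/τ₁) − τ₂ e^(−t/τ₂))/(τ₁ − τ₂)].
At t = 15.5: e^(−t/τ₁) = 0.60210, e^(−t/τ₂) = 0.38584.
C₂ = 2.34·[1 − (30.552·0.60210 − 16.276·0.38584)/(14.276)] = 2.34·0.15135 = 0.35416 g/L.

0.354 g/L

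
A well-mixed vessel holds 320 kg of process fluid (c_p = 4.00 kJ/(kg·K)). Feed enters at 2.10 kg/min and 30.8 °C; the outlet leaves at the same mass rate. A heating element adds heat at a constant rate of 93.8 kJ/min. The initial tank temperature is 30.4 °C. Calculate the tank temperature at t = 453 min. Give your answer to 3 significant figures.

M c_p dT/dt = ṁ c_p (T_in − T) + Q̇.
τ = M/ṁ = 152.38 min; T_ss = T_in + Q̇/(ṁ c_p) = 30.8 + 93.8/(2.10·4.00) = 41.967 °C.
T approaches T_ss exponentially: T(t) = T_ss + (T₀ − T_ss) e^(−t/τ).
T(453) = 41.967 + (-11.567)·e^(−453/152.38) = 41.967 + (-11.567)·0.051159 = 41.375 °C.

41.4 °C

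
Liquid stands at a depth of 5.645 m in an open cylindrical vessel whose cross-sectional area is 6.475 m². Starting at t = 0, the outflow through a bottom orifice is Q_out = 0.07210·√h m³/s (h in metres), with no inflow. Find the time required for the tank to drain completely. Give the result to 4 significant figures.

A dh/dt = −Q_out = −0.07210 √h.
∫ h^(−1/2) dh = −(0.07210/A) ∫ dt, giving 2√h = 2√h₀ − (0.07210/A) t.
Set h = 0: 2√h₀ = (0.07210/A) t_empty ⇒ t_empty = 2A√h₀/0.07210.
t_empty = 2·6.475·√5.645/0.07210 = 12.9500·2.37592/0.07210 = 426.743 s.

426.7 s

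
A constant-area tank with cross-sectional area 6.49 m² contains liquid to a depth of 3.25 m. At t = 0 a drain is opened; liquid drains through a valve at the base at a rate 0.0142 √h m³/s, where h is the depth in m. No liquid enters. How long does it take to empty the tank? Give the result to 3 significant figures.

Unsteady balance on liquid volume: A dh/dt = −0.0142 √h.
This is separable: 2 d(√h)/dt = −0.0142/A, so √h = √h₀ − (0.0142/(2A)) t.
Tank is empty when √h = 0: t_empty = 2A√h₀/0.0142.
t_empty = 2·6.49·√3.25/0.0142 = 12.980·1.8028/0.0142 = 1647.9 s.

1650 s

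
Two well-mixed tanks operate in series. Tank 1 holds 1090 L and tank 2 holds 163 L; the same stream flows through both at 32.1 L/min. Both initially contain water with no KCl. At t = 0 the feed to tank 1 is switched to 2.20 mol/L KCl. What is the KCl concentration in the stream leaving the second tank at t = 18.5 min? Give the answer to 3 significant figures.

Species balance on tank i: dCᵢ/dt = (Cᵢ₋₁ − Cᵢ)/τᵢ with τᵢ = Vᵢ/Q.
τ₁ = 1090/32.1 = 33.956 min; τ₂ = 163/32.1 = 5.0779 min.
Solving the cascade with C₁(0)=C₂(0)=0 gives C₂(t) = C_in[1 − (τ₁ e^(−t/τ₁) − τ₂ e^(−t/τ₂))/(τ₁ − τ₂)].
At t = 18.5: e^(−t/τ₁) = 0.57995, e^(−t/τ₂) = 0.026167.
C₂ = 2.20·[1 − (33.956·0.57995 − 5.0779·0.026167)/(28.879)] = 2.20·0.32268 = 0.70989 mol/L.

0.710 mol/L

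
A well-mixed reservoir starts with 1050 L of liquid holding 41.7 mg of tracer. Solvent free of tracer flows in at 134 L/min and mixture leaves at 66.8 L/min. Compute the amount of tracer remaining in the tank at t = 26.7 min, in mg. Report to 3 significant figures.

15.5 mg

Let m(t) be the amount of tracer. Volume: V(t) = V₀ + (Q_in − Q_out) t = 1050 + 67.200 t; V(26.7) = 2844.2 L.
No tracer enters, so dm/dt = −Q_out · (m/V).
Separate: dm/m = −Q_out dt/V(t) ⇒ ln(m/m₀) = −(Q_out/(Q_in−Q_out)) ln(V/V₀).
m = m₀ (V₀/V)^(Q_out/(Q_in−Q_out)) = 41.7 × (1050/2844.2)^(0.99405) = 15.486 mg.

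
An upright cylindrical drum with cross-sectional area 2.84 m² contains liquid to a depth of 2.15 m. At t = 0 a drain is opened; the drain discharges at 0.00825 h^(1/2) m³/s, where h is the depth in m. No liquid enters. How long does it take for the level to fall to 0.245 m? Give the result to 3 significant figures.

669 s

A dh/dt = −Q_out = −0.00825 √h.
∫ h^(−1/2) dh = −(0.00825/A) ∫ dt, giving 2√h = 2√h₀ − (0.00825/A) t.
t = 2A(√h₀ − √h)/0.00825 = 2·2.84·(√2.15 − √0.245)/0.00825
  = 5.6800 × (1.4663 − 0.49497) / 0.00825 = 668.73 s.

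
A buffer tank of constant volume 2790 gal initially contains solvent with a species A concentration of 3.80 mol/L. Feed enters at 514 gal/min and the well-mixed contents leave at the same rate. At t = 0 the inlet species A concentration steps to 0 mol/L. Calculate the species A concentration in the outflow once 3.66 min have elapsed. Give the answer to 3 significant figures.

1.94 mol/L

Accumulation = in − out for the solute gives V dC/dt = Q(C_in − C).
Time constant τ = V/Q = 2790/514 = 5.4280 min.
Integrating: C(t) = C_in + (C₀ − C_in) e^(−t/τ).
C(3.66) = 0 + (3.80 − 0)·e^(−3.66/5.4280) = 0 + (3.8000)·0.50952 = 1.9362 mol/L.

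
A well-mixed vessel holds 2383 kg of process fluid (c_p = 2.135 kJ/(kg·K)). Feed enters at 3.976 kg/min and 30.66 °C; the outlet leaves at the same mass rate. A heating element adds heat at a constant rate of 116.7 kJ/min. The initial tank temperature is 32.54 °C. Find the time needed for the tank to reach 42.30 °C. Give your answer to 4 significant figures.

1036 min

First-law balance (no shaft work): M c_p dT/dt = ṁ c_p (T_in − T) + 116.7.
τ = M/ṁ = 599.346 min; T_ss = T_in + Q̇/(ṁ c_p) = 44.4076 °C.
T(t) = T_ss + (T₀ − T_ss) e^(−t/τ). Set T = 42.30:
e^(−t/τ) = (42.30 − 44.4076)/(32.54 − 44.4076) = 0.177592
t = −599.346 · ln(0.177592) = 1035.83 min.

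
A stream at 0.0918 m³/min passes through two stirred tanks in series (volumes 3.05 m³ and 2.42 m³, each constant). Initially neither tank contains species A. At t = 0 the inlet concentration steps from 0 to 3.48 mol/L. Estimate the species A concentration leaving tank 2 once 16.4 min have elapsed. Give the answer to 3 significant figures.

Species balance on tank i: dCᵢ/dt = (Cᵢ₋₁ − Cᵢ)/τᵢ with τᵢ = Vᵢ/Q.
τ₁ = 3.05/0.0918 = 33.224 min; τ₂ = 2.42/0.0918 = 26.362 min.
Solving the cascade with C₁(0)=C₂(0)=0 gives C₂(t) = C_in[1 − (τ₁ e^(−t/τ₁) − τ₂ e^(−t/τ₂))/(τ₁ − τ₂)].
At t = 16.4: e^(−t/τ₁) = 0.61042, e^(−t/τ₂) = 0.53681.
C₂ = 3.48·[1 − (33.224·0.61042 − 26.362·0.53681)/(6.8627)] = 3.48·0.10683 = 0.37177 mol/L.

0.372 mol/L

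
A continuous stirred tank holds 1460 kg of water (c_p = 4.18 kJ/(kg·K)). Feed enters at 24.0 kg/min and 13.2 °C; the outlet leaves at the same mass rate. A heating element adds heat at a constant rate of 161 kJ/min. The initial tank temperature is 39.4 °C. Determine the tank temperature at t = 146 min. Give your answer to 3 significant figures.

17.0 °C

Energy balance: M c_p dT/dt = ṁ c_p (T_in − T) + 161.
τ = M/ṁ = 60.833 min; T_ss = T_in + Q̇/(ṁ c_p) = 13.2 + 161/(24.0·4.18) = 14.805 °C.
Integrating: T(t) = T_ss + (T₀ − T_ss) e^(−t/τ).
T(146) = 14.805 + (24.595)·e^(−146/60.833) = 14.805 + (24.595)·0.090718 = 17.036 °C.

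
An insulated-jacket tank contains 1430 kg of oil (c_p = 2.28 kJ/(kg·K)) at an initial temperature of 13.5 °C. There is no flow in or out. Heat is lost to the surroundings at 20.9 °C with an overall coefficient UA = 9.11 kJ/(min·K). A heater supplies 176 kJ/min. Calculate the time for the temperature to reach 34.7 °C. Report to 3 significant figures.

Unsteady energy balance on the tank contents: M c_p dT/dt = −UA(T − T_amb) + Q̇.
τ = M c_p/UA = 357.89 min; T_ss = T_amb + Q̇/UA = 20.9 + 176/9.11 = 40.219 °C.
T(t) = T_ss + (T₀ − T_ss)e^(−t/τ); set T = 34.7:
t = −τ ln[(T − T_ss)/(T₀ − T_ss)] = −357.89 · ln(0.20657) = 564.44 min.

564 min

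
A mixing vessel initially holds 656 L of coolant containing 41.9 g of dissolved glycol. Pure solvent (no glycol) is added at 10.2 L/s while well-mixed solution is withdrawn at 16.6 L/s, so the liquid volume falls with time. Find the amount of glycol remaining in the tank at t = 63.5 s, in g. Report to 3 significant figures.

Let m(t) be the amount of glycol. Volume: V(t) = V₀ + (Q_in − Q_out) t = 656 − 6.4000 t; V(63.5) = 249.60 L.
No glycol enters, so dm/dt = −Q_out · (m/V).
dm/m = −Q_out dt/(V₀ − 6.4000 t); integrating gives ln(m/m₀) = −(Q_out/(Q_in−Q_out)) ln(V/V₀).
m = m₀ (V₀/V)^(Q_out/(Q_in−Q_out)) = 41.9 × (656/249.60)^(-2.5937) = 3.4176 g.

3.42 g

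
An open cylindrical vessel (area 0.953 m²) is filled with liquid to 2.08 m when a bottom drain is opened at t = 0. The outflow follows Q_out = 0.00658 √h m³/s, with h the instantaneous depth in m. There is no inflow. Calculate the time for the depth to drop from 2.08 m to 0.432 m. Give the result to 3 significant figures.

A dh/dt = −Q_out = −0.00658 √h.
This is separable: 2 d(√h)/dt = −0.00658/A, so √h = √h₀ − (0.00658/(2A)) t.
t = 2A(√h₀ − √h)/0.00658 = 2·0.953·(√2.08 − √0.432)/0.00658
  = 1.9060 × (1.4422 − 0.65727) / 0.00658 = 227.37 s.

227 s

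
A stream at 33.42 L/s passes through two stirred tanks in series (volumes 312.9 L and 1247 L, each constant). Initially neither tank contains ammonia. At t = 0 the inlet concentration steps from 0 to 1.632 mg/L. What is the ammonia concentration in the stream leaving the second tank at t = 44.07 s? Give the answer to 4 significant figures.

0.9682 mg/L

Species balance on tank i: dCᵢ/dt = (Cᵢ₋₁ − Cᵢ)/τᵢ with τᵢ = Vᵢ/Q.
τ₁ = 312.9/33.42 = 9.36266 s; τ₂ = 1247/33.42 = 37.3130 s.
Solving the cascade with C₁(0)=C₂(0)=0 gives C₂(t) = C_in[1 − (τ₁ e^(−t/τ₁) − τ₂ e^(−t/τ₂))/(τ₁ − τ₂)].
At t = 44.07: e^(−t/τ₁) = 0.00903186, e^(−t/τ₂) = 0.306944.
C₂ = 1.632·[1 − (9.36266·0.00903186 − 37.3130·0.306944)/(-27.9503)] = 1.632·0.593263 = 0.968205 mg/L.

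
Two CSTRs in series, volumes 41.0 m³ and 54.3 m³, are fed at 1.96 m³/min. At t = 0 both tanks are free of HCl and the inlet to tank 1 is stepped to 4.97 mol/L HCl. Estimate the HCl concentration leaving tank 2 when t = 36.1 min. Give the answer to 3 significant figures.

2.18 mol/L

Time constants: τᵢ = Vᵢ/Q for each well-mixed tank.
τ₁ = 41.0/1.96 = 20.918 min; τ₂ = 54.3/1.96 = 27.704 min.
Tank 1: C₁ = C_in(1 − e^(−t/τ₁)). Tank 2 (τ₁ ≠ τ₂): C₂ = C_in[1 − (τ₁ e^(−t/τ₁) − τ₂ e^(−t/τ₂))/(τ₁ − τ₂)].
At t = 36.1: e^(−t/τ₁) = 0.17804, e^(−t/τ₂) = 0.27170.
C₂ = 4.97·[1 − (20.918·0.17804 − 27.704·0.27170)/(-6.7857)] = 4.97·0.43957 = 2.1847 mol/L.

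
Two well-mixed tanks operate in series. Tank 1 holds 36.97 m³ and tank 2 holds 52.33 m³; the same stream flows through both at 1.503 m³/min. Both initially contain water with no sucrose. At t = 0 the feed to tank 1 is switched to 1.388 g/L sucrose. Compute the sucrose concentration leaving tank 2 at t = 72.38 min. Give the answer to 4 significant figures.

Species balance on tank i: dCᵢ/dt = (Cᵢ₋₁ − Cᵢ)/τᵢ with τᵢ = Vᵢ/Q.
τ₁ = 36.97/1.503 = 24.5975 min; τ₂ = 52.33/1.503 = 34.8170 min.
Solving the cascade with C₁(0)=C₂(0)=0 gives C₂(t) = C_in[1 − (τ₁ e^(−t/τ₁) − τ₂ e^(−t/τ₂))/(τ₁ − τ₂)].
At t = 72.38: e^(−t/τ₁) = 0.0527296, e^(−t/τ₂) = 0.125072.
C₂ = 1.388·[1 − (24.5975·0.0527296 − 34.8170·0.125072)/(-10.2196)] = 1.388·0.700808 = 0.972721 g/L.

0.9727 g/L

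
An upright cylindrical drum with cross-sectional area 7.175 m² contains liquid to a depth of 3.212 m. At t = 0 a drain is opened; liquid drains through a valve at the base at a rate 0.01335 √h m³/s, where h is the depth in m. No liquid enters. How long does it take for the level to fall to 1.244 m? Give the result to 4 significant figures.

With no inflow, A dh/dt = −0.01335 √h.
Separate and integrate: 2(√h − √h₀) = −(0.01335/A) t.
t = 2A(√h₀ − √h)/0.01335 = 2·7.175·(√3.212 − √1.244)/0.01335
  = 14.3500 × (1.79221 − 1.11535) / 0.01335 = 727.559 s.

727.6 s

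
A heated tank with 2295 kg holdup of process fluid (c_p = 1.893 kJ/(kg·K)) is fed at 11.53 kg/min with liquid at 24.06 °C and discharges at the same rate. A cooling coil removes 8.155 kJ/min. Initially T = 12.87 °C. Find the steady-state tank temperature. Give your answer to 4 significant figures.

23.69 °C

First-law balance (no shaft work): M c_p dT/dt = ṁ c_p (T_in − T) − 8.155.
At steady state dT/dt = 0 ⇒ T_ss = T_in − Q̇/(ṁ c_p) = 24.06 − 8.155/(11.53·1.893) = 23.6864 °C.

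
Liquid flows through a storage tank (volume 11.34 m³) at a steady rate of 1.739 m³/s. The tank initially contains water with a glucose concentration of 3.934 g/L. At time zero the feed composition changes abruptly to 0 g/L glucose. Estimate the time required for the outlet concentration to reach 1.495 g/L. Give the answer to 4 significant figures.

Species balance: V dC/dt = Q(C_in − C) ⇒ τ = V/Q = 6.52099 s.
C(t) = C_in + (C₀ − C_in) e^(−t/τ). Set C = 1.495 and solve for t:
e^(−t/τ) = (C − C_in)/(C₀ − C_in) = (1.495 − 0)/(3.934 − 0) = 0.380020
t = −τ ln(…) = 6.52099 × 0.967531 = 6.30926 s.

6.309 s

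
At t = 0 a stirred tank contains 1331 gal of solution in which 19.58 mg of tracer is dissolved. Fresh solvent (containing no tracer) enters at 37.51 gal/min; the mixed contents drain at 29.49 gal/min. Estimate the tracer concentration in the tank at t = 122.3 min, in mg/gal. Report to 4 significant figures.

Let m(t) be the amount of tracer. Volume: V(t) = V₀ + (Q_in − Q_out) t = 1331 + 8.02000 t; V(122.3) = 2311.85 gal.
No tracer enters, so dm/dt = −Q_out · (m/V).
Separate: dm/m = −Q_out dt/V(t) ⇒ ln(m/m₀) = −(Q_out/(Q_in−Q_out)) ln(V/V₀).
m = m₀ (V₀/V)^(Q_out/(Q_in−Q_out)) = 19.58 × (1331/2311.85)^(3.67706) = 2.57113 mg.
C = m/V = 2.57113/2311.85 = 0.00111216 mg/gal.

0.001112 mg/gal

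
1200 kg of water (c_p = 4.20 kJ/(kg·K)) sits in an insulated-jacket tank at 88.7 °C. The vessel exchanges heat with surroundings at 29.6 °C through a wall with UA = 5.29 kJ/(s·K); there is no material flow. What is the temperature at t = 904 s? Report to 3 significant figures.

52.5 °C

M c_p dT/dt = −UA(T − T_amb).
dT/dt = (T_ss − T)/τ with T_ss = T_amb = 29.600 °C, τ = M c_p/UA = 1200·4.20/5.29 = 952.74 s.
T approaches T_ss exponentially: T(t) = T_ss + (T₀ − T_ss) e^(−t/τ).
T(904) = 29.600 + (59.100)·0.38719 = 52.483 °C.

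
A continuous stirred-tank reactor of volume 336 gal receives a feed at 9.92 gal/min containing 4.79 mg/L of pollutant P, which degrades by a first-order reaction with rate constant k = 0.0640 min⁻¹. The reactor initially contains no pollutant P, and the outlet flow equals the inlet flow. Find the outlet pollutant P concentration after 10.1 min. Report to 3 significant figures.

V dC/dt = Q(C_in − C) − k V C.
This is linear with rate a = Q/V + k = 0.093524 min⁻¹.
C_ss = Q C_in/(Q + kV) = 1.5121 mg/L; C(t) = C_ss + (C₀ − C_ss) e^(−a t).
C(10.1) = 1.5121 + (-1.5121)·e^(−0.093524·10.1) = 1.5121 + (-1.5121)·0.38884 = 0.92415 mg/L.

0.924 mg/L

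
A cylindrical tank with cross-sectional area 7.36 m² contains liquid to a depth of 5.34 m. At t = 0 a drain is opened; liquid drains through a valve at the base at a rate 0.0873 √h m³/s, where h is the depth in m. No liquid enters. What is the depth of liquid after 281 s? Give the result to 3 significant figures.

A dh/dt = −Q_out = −0.0873 √h.
Separate and integrate: 2(√h − √h₀) = −(0.0873/A) t.
√h = √5.34 − 0.0873·281/(2·7.36) = 2.3108 − 1.6665 = 0.64432.
h = 0.64432² = 0.41514 m.

0.415 m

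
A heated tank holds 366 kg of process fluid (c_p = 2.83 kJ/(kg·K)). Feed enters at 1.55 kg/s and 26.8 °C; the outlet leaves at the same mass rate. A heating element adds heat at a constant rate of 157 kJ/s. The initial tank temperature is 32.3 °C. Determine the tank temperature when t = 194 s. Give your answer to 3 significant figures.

49.3 °C

M c_p dT/dt = ṁ c_p (T_in − T) + Q̇.
τ = M/ṁ = 236.13 s; T_ss = T_in + Q̇/(ṁ c_p) = 26.8 + 157/(1.55·2.83) = 62.592 °C.
Integrating: T(t) = T_ss + (T₀ − T_ss) e^(−t/τ).
T(194) = 62.592 + (-30.292)·e^(−194/236.13) = 62.592 + (-30.292)·0.43973 = 49.271 °C.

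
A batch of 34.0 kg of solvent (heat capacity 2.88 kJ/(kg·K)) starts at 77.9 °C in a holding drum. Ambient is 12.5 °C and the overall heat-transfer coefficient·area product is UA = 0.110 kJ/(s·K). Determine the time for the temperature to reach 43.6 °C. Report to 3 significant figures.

First-law balance (no shaft work): M c_p dT/dt = −UA(T − T_amb).
τ = M c_p/UA = 890.18 s; T_ss = T_amb = 12.500 °C.
T(t) = T_ss + (T₀ − T_ss)e^(−t/τ); set T = 43.6:
t = −τ ln[(T − T_ss)/(T₀ − T_ss)] = −890.18 · ln(0.47554) = 661.68 s.

662 s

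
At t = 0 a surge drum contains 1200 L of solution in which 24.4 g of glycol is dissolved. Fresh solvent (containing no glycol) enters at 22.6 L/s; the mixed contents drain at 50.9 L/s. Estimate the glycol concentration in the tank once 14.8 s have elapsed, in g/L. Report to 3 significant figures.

Total volume: dV/dt = Q_in − Q_out = -28.300 L/s, so V(t) = 1200 − 28.300 t and V(14.8) = 781.16 L.
Solute balance: dm/dt = 0 − Q_out C = −Q_out m/V(t).
dm/m = −Q_out dt/(V₀ − 28.300 t); integrating gives ln(m/m₀) = −(Q_out/(Q_in−Q_out)) ln(V/V₀).
m = m₀ (V₀/V)^(Q_out/(Q_in−Q_out)) = 24.4 × (1200/781.16)^(-1.7986) = 11.274 g.
C = m/V = 11.274/781.16 = 0.014432 g/L.

0.0144 g/L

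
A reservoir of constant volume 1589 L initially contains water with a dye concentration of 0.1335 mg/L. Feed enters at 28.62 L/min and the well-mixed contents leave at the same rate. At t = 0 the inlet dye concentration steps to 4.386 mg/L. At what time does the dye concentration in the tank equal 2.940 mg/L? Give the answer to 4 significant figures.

59.89 min

Species balance on the tank: V dC/dt = Q(C_in − C), so τ = V/Q = 55.5206 min.
C(t) = C_in + (C₀ − C_in) e^(−t/τ). Set C = 2.940 and solve for t:
e^(−t/τ) = (C − C_in)/(C₀ − C_in) = (2.940 − 4.386)/(0.1335 − 4.386) = 0.340035
t = −τ ln(…) = 55.5206 × 1.07871 = 59.8904 min.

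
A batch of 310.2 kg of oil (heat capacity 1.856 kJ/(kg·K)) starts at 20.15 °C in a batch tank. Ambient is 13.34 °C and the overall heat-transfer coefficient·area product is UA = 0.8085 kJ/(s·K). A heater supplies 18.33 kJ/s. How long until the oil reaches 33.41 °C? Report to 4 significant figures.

M c_p dT/dt = −UA(T − T_amb) + Q̇.
τ = M c_p/UA = 712.098 s; T_ss = T_amb + Q̇/UA = 13.34 + 18.33/0.8085 = 36.0116 °C.
T(t) = T_ss + (T₀ − T_ss)e^(−t/τ); set T = 33.41:
t = −τ ln[(T − T_ss)/(T₀ − T_ss)] = −712.098 · ln(0.164020) = 1287.31 s.

1287 s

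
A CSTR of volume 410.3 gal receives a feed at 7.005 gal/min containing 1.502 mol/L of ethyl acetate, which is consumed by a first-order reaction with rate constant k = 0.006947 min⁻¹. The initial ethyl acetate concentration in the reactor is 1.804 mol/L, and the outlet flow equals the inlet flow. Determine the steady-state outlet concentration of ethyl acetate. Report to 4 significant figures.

Accumulation = in − out − consumed: V dC/dt = Q C_in − Q C − k V C.
At steady state: 0 = Q C_in − (Q + kV) C_ss, so C_ss = Q C_in/(Q + kV).
C_ss = 7.005·1.502/(7.005 + 0.006947·410.3) = 10.5215/9.85535 = 1.06759 mol/L.

1.068 mol/L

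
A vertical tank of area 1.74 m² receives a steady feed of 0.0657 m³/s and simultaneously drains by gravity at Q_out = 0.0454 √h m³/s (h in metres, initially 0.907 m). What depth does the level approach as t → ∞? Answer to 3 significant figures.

Mass balance (ρ constant): A dh/dt = Q_in − 0.0454 √h. At steady state dh/dt = 0:
Q_in = 0.0454 √h_ss ⇒ √h_ss = 0.0657/0.0454 = 1.4471.
h_ss = 1.4471² = 2.0942 m. (Since h₀ = 0.907 m < h_ss, the level will rise toward this value.)

2.09 m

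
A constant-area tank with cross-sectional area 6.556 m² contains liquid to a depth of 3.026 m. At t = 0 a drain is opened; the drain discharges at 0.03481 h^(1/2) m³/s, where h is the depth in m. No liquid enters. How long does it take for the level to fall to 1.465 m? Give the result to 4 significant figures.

A dh/dt = −Q_out = −0.03481 √h.
∫ h^(−1/2) dh = −(0.03481/A) ∫ dt, giving 2√h = 2√h₀ − (0.03481/A) t.
t = 2A(√h₀ − √h)/0.03481 = 2·6.556·(√3.026 − √1.465)/0.03481
  = 13.1120 × (1.73954 − 1.21037) / 0.03481 = 199.324 s.

199.3 s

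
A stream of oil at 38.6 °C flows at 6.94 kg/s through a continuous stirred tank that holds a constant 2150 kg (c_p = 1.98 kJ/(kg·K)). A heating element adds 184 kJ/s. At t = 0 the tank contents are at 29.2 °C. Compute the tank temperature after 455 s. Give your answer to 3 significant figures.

46.7 °C

M c_p dT/dt = ṁ c_p (T_in − T) + Q̇.
τ = M/ṁ = 309.80 s; T_ss = T_in + Q̇/(ṁ c_p) = 38.6 + 184/(6.94·1.98) = 51.990 °C.
T approaches T_ss exponentially: T(t) = T_ss + (T₀ − T_ss) e^(−t/τ).
T(455) = 51.990 + (-22.790)·e^(−455/309.80) = 51.990 + (-22.790)·0.23023 = 46.743 °C.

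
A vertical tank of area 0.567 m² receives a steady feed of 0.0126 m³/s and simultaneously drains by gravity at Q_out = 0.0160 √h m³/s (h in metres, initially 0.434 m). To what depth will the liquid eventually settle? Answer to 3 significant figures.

0.620 m

Unsteady balance on liquid volume: A dh/dt = Q_in − 0.0160 √h. At steady state dh/dt = 0:
Q_in = 0.0160 √h_ss ⇒ √h_ss = 0.0126/0.0160 = 0.78750.
h_ss = 0.78750² = 0.62016 m. (Since h₀ = 0.434 m < h_ss, the level will rise toward this value.)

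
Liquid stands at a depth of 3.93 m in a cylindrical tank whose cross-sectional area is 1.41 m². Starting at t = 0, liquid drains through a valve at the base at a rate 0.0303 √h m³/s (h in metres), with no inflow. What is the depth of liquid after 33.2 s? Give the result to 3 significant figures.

A dh/dt = −Q_out = −0.0303 √h.
Separate and integrate: 2(√h − √h₀) = −(0.0303/A) t.
√h = √3.93 − 0.0303·33.2/(2·1.41) = 1.9824 − 0.35672 = 1.6257.
h = 1.6257² = 2.6429 m.

2.64 m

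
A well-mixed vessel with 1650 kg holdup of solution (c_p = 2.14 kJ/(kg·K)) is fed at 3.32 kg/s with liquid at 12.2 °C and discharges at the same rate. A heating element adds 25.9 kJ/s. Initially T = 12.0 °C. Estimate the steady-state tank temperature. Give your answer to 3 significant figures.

15.8 °C

Unsteady energy balance on the tank contents: M c_p dT/dt = ṁ c_p (T_in − T) + 25.9.
At steady state dT/dt = 0 ⇒ T_ss = T_in + Q̇/(ṁ c_p) = 12.2 + 25.9/(3.32·2.14) = 15.845 °C.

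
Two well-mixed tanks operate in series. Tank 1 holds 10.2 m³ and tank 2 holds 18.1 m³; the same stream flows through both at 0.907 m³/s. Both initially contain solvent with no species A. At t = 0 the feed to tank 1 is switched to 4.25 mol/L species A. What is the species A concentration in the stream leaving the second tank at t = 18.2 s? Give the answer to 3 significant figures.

1.43 mol/L

Time constants: τᵢ = Vᵢ/Q for each well-mixed tank.
τ₁ = 10.2/0.907 = 11.246 s; τ₂ = 18.1/0.907 = 19.956 s.
Solving the cascade with C₁(0)=C₂(0)=0 gives C₂(t) = C_in[1 − (τ₁ e^(−t/τ₁) − τ₂ e^(−t/τ₂))/(τ₁ − τ₂)].
At t = 18.2: e^(−t/τ₁) = 0.19822, e^(−t/τ₂) = 0.40172.
C₂ = 4.25·[1 − (11.246·0.19822 − 19.956·0.40172)/(-8.7100)] = 4.25·0.33554 = 1.4261 mol/L.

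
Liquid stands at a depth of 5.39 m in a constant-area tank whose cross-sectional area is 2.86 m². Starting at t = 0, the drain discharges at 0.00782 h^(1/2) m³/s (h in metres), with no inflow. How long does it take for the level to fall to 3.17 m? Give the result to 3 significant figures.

396 s

A dh/dt = −Q_out = −0.00782 √h.
∫ h^(−1/2) dh = −(0.00782/A) ∫ dt, giving 2√h = 2√h₀ − (0.00782/A) t.
t = 2A(√h₀ − √h)/0.00782 = 2·2.86·(√5.39 − √3.17)/0.00782
  = 5.7200 × (2.3216 − 1.7804) / 0.00782 = 395.86 s.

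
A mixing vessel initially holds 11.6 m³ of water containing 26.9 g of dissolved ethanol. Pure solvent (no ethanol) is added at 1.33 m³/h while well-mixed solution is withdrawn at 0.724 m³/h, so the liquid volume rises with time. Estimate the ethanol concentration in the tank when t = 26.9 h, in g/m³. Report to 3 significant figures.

Let m(t) be the amount of ethanol. Volume: V(t) = V₀ + (Q_in − Q_out) t = 11.6 + 0.60600 t; V(26.9) = 27.901 m³.
No ethanol enters, so dm/dt = −Q_out · (m/V).
Separate: dm/m = −Q_out dt/V(t) ⇒ ln(m/m₀) = −(Q_out/(Q_in−Q_out)) ln(V/V₀).
m = m₀ (V₀/V)^(Q_out/(Q_in−Q_out)) = 26.9 × (11.6/27.901)^(1.1947) = 9.4268 g.
C = m/V = 9.4268/27.901 = 0.33786 g/m³.

0.338 g/m³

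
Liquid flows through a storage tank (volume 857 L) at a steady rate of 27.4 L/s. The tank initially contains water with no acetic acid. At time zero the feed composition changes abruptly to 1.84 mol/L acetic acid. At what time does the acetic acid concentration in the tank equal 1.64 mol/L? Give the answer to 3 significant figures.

Mass balance on the solute (V constant): V dC/dt = Q(C_in − C), so τ = V/Q = 31.277 s.
C(t) = C_in + (C₀ − C_in) e^(−t/τ). Set C = 1.64 and solve for t:
e^(−t/τ) = (C − C_in)/(C₀ − C_in) = (1.64 − 1.84)/(0 − 1.84) = 0.10870
t = −τ ln(…) = 31.277 × 2.2192 = 69.411 s.

69.4 s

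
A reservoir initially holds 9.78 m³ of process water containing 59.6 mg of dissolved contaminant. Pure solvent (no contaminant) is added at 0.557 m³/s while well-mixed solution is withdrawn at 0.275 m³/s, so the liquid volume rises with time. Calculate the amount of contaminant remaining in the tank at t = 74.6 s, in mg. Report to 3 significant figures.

19.5 mg

Let m(t) be the amount of contaminant. Volume: V(t) = V₀ + (Q_in − Q_out) t = 9.78 + 0.28200 t; V(74.6) = 30.817 m³.
Species balance (pure solvent in): dm/dt = −Q_out · m/V(t).
Separate: dm/m = −Q_out dt/V(t) ⇒ ln(m/m₀) = −(Q_out/(Q_in−Q_out)) ln(V/V₀).
m = m₀ (V₀/V)^(Q_out/(Q_in−Q_out)) = 59.6 × (9.78/30.817)^(0.97518) = 19.461 mg.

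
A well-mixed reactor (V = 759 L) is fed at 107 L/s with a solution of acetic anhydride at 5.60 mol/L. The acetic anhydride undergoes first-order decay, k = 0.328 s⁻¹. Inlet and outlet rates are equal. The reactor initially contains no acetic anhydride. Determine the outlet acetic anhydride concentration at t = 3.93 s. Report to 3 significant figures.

1.42 mol/L

Species balance: V dC/dt = Q C_in − Q C − k V C.
This is linear with rate a = Q/V + k = 0.46897 s⁻¹.
C_ss = Q C_in/(Q + kV) = 1.6834 mol/L; C(t) = C_ss + (C₀ − C_ss) e^(−a t).
C(3.93) = 1.6834 + (-1.6834)·e^(−0.46897·3.93) = 1.6834 + (-1.6834)·0.15833 = 1.4168 mol/L.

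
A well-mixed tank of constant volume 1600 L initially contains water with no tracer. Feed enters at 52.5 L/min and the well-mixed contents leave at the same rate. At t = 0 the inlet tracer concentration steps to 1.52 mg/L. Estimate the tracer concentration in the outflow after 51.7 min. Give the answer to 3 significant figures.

1.24 mg/L

Transient balance on the dissolved component: V dC/dt = Q(C_in − C).
Time constant τ = V/Q = 1600/52.5 = 30.476 min.
Solution: C(t) = C_in + (C₀ − C_in) e^(−t/τ).
C(51.7) = 1.52 + (0 − 1.52)·e^(−51.7/30.476) = 1.52 + (-1.5200)·0.18334 = 1.2413 mg/L.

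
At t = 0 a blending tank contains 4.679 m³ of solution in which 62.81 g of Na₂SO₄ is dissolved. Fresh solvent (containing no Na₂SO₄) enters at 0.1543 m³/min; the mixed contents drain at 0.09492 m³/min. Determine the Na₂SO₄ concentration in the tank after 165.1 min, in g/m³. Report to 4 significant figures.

Let m(t) be the amount of Na₂SO₄. Volume: V(t) = V₀ + (Q_in − Q_out) t = 4.679 + 0.0593800 t; V(165.1) = 14.4826 m³.
Solute balance: dm/dt = 0 − Q_out C = −Q_out m/V(t).
Separate: dm/m = −Q_out dt/V(t) ⇒ ln(m/m₀) = −(Q_out/(Q_in−Q_out)) ln(V/V₀).
m = m₀ (V₀/V)^(Q_out/(Q_in−Q_out)) = 62.81 × (4.679/14.4826)^(1.59852) = 10.3192 g.
C = m/V = 10.3192/14.4826 = 0.712520 g/m³.

0.7125 g/m³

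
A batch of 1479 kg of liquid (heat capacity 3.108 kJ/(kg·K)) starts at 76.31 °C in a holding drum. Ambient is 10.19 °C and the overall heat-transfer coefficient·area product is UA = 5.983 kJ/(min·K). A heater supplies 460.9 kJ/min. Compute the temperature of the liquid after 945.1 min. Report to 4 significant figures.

M c_p dT/dt = −UA(T − T_amb) + Q̇.
dT/dt = (T_ss − T)/τ with T_ss = T_amb + Q̇/UA = 10.19 + 460.9/5.983 = 87.2249 °C, τ = M c_p/UA = 1479·3.108/5.983 = 768.299 min.
Solution: T(t) = T_ss + (T₀ − T_ss) e^(−t/τ).
T(945.1) = 87.2249 + (-10.9149)·0.292257 = 84.0350 °C.

84.03 °C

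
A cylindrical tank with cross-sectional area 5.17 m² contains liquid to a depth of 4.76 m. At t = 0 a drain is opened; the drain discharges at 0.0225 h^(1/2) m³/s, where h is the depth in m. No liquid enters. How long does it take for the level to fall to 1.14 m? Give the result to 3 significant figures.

512 s

Accumulation of liquid (constant cross-section A): A dh/dt = −0.0225 √h.
Separate and integrate: 2(√h − √h₀) = −(0.0225/A) t.
t = 2A(√h₀ − √h)/0.0225 = 2·5.17·(√4.76 − √1.14)/0.0225
  = 10.340 × (2.1817 − 1.0677) / 0.0225 = 511.96 s.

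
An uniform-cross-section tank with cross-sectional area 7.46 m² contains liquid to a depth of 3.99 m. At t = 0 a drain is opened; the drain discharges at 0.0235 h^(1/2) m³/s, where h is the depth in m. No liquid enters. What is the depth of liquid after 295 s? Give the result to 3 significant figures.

2.35 m

With no inflow, A dh/dt = −0.0235 √h.
This is separable: 2 d(√h)/dt = −0.0235/A, so √h = √h₀ − (0.0235/(2A)) t.
√h = √3.99 − 0.0235·295/(2·7.46) = 1.9975 − 0.46464 = 1.5329.
h = 1.5329² = 2.3496 m.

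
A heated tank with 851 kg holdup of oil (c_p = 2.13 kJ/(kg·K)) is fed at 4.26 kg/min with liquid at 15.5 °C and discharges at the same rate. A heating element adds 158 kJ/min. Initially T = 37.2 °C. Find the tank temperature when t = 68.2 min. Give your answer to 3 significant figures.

36.0 °C

Unsteady energy balance on the tank contents: M c_p dT/dt = ṁ c_p (T_in − T) + 158.
τ = M/ṁ = 199.77 min; T_ss = T_in + Q̇/(ṁ c_p) = 15.5 + 158/(4.26·2.13) = 32.913 °C.
T approaches T_ss exponentially: T(t) = T_ss + (T₀ − T_ss) e^(−t/τ).
T(68.2) = 32.913 + (4.2872)·e^(−68.2/199.77) = 32.913 + (4.2872)·0.71077 = 35.960 °C.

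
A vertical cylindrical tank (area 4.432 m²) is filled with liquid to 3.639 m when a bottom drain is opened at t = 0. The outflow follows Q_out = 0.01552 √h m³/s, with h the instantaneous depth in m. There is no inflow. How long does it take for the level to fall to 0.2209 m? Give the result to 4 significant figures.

A dh/dt = −Q_out = −0.01552 √h.
This is separable: 2 d(√h)/dt = −0.01552/A, so √h = √h₀ − (0.01552/(2A)) t.
t = 2A(√h₀ − √h)/0.01552 = 2·4.432·(√3.639 − √0.2209)/0.01552
  = 8.86400 × (1.90762 − 0.470000) / 0.01552 = 821.072 s.

821.1 s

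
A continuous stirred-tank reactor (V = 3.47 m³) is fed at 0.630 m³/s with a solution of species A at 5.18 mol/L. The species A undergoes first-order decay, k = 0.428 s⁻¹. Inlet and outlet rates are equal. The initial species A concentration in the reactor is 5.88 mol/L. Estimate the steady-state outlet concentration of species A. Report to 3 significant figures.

Species balance: V dC/dt = Q C_in − Q C − k V C.
At steady state: 0 = Q C_in − (Q + kV) C_ss, so C_ss = Q C_in/(Q + kV).
C_ss = 0.630·5.18/(0.630 + 0.428·3.47) = 3.2634/2.1152 = 1.5429 mol/L.

1.54 mol/L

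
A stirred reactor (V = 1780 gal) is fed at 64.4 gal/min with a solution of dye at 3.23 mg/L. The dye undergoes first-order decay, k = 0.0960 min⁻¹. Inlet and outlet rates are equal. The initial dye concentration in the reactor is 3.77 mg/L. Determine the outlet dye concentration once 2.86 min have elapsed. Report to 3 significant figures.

2.86 mg/L

Accumulation = in − out − consumed: V dC/dt = Q C_in − Q C − k V C.
This is linear with rate a = Q/V + k = 0.13218 min⁻¹.
C_ss = Q C_in/(Q + kV) = 0.88410 mg/L; C(t) = C_ss + (C₀ − C_ss) e^(−a t).
C(2.86) = 0.88410 + (2.8859)·e^(−0.13218·2.86) = 0.88410 + (2.8859)·0.68521 = 2.8615 mg/L.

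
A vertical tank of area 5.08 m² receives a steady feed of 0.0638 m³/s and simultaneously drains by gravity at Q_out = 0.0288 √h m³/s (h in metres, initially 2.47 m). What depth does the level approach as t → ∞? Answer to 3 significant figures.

A dh/dt = Q_in − 0.0288 √h. Steady state requires inflow = outflow:
Q_in = 0.0288 √h_ss ⇒ √h_ss = 0.0638/0.0288 = 2.2153.
h_ss = 2.2153² = 4.9075 m. (Since h₀ = 2.47 m < h_ss, the level will rise toward this value.)

4.91 m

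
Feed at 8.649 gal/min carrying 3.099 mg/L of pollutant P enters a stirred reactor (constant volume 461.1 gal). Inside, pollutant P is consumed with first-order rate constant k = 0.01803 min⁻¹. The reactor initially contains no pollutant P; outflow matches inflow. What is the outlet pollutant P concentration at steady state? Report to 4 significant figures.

Accumulation = in − out − consumed: V dC/dt = Q C_in − Q C − k V C.
At steady state: 0 = Q C_in − (Q + kV) C_ss, so C_ss = Q C_in/(Q + kV).
C_ss = 8.649·3.099/(8.649 + 0.01803·461.1) = 26.8033/16.9626 = 1.58014 mg/L.

1.580 mg/L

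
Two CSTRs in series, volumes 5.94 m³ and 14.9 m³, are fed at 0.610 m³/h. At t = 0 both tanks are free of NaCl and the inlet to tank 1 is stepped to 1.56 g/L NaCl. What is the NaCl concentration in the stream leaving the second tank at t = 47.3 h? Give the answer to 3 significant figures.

Species balance on tank i: dCᵢ/dt = (Cᵢ₋₁ − Cᵢ)/τᵢ with τᵢ = Vᵢ/Q.
τ₁ = 5.94/0.610 = 9.7377 h; τ₂ = 14.9/0.610 = 24.426 h.
Solving the cascade with C₁(0)=C₂(0)=0 gives C₂(t) = C_in[1 − (τ₁ e^(−t/τ₁) − τ₂ e^(−t/τ₂))/(τ₁ − τ₂)].
At t = 47.3: e^(−t/τ₁) = 0.0077706, e^(−t/τ₂) = 0.14422.
C₂ = 1.56·[1 − (9.7377·0.0077706 − 24.426·0.14422)/(-14.689)] = 1.56·0.76533 = 1.1939 g/L.

1.19 g/L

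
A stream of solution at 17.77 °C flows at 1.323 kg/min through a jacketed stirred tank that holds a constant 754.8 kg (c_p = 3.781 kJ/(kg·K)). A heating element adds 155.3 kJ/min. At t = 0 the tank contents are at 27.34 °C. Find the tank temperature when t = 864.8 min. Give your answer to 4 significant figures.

M c_p dT/dt = ṁ c_p (T_in − T) + Q̇.
τ = M/ṁ = 570.522 min; T_ss = T_in + Q̇/(ṁ c_p) = 17.77 + 155.3/(1.323·3.781) = 48.8159 °C.
Integrating: T(t) = T_ss + (T₀ − T_ss) e^(−t/τ).
T(864.8) = 48.8159 + (-21.4759)·e^(−864.8/570.522) = 48.8159 + (-21.4759)·0.219631 = 44.0992 °C.

44.10 °C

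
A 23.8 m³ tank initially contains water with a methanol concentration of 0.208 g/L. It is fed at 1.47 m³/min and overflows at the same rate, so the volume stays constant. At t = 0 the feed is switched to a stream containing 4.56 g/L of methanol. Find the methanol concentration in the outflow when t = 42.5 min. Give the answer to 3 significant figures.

4.24 g/L

Unsteady species balance (constant V, well mixed): V dC/dt = Q(C_in − C).
Rewrite as dC/dt + C/τ = C_in/τ, τ = V/Q = 16.190 min.
C approaches C_in exponentially: C(t) = C_in + (C₀ − C_in) e^(−t/τ).
C(42.5) = 4.56 + (0.208 − 4.56)·e^(−42.5/16.190) = 4.56 + (-4.3520)·0.072440 = 4.2447 g/L.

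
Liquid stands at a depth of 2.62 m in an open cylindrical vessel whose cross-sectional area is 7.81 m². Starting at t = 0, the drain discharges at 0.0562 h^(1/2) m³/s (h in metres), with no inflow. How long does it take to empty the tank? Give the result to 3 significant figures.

Mass balance (ρ constant): A dh/dt = −0.0562 √h.
Separate and integrate: 2(√h − √h₀) = −(0.0562/A) t.
Set h = 0: 2√h₀ = (0.0562/A) t_empty ⇒ t_empty = 2A√h₀/0.0562.
t_empty = 2·7.81·√2.62/0.0562 = 15.620·1.6186/0.0562 = 449.88 s.

450 s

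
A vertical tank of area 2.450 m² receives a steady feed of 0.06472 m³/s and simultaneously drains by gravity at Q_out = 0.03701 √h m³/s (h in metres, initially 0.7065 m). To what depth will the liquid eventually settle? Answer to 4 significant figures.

Accumulation of liquid (constant cross-section A): A dh/dt = Q_in − 0.03701 √h. At steady state dh/dt = 0:
Q_in = 0.03701 √h_ss ⇒ √h_ss = 0.06472/0.03701 = 1.74872.
h_ss = 1.74872² = 3.05801 m. (Since h₀ = 0.7065 m < h_ss, the level will rise toward this value.)

3.058 m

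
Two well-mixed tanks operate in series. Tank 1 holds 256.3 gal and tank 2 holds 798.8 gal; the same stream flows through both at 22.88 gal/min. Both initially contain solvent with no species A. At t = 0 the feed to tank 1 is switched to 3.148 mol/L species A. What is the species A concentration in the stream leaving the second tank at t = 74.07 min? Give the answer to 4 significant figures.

2.595 mol/L

Species balance on tank i: dCᵢ/dt = (Cᵢ₋₁ − Cᵢ)/τᵢ with τᵢ = Vᵢ/Q.
τ₁ = 256.3/22.88 = 11.2019 min; τ₂ = 798.8/22.88 = 34.9126 min.
Tank 1: C₁ = C_in(1 − e^(−t/τ₁)). Tank 2 (τ₁ ≠ τ₂): C₂ = C_in[1 − (τ₁ e^(−t/τ₁) − τ₂ e^(−t/τ₂))/(τ₁ − τ₂)].
At t = 74.07: e^(−t/τ₁) = 0.00134380, e^(−t/τ₂) = 0.119842.
C₂ = 3.148·[1 − (11.2019·0.00134380 − 34.9126·0.119842)/(-23.7107)] = 3.148·0.824175 = 2.59450 mol/L.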